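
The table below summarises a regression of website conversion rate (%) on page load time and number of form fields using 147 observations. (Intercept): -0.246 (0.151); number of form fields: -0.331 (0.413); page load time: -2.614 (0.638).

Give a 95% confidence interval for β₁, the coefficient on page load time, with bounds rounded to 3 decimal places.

Read off: b = -2.614, SE = 0.638 for page load time.
df = n − k − 1 = 147 − 2 − 1 = 144.
t* = t_{0.025, 144} = 1.976575.
Margin = t* × SE = 1.976575 × 0.638 = 1.26105.
CI: -2.614 ± 1.26105 → (-3.875, -1.353).

(-3.875, -1.353)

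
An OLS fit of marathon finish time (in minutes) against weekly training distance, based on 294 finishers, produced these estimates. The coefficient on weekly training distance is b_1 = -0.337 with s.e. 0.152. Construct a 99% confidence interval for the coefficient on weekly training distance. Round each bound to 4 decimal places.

df = n − 2 = 294 − 2 = 292.
t* = t_{0.005, 292} = 2.592771.
Margin = t* × SE = 2.592771 × 0.152 = 0.394101.
CI: -0.337 ± 0.394101 → (-0.7311, 0.0571).
With 99% confidence, each one-unit increase in weekly training distance is associated with a change of between -0.7311 and 0.0571 minutes in marathon finish time.

(-0.7311, 0.0571)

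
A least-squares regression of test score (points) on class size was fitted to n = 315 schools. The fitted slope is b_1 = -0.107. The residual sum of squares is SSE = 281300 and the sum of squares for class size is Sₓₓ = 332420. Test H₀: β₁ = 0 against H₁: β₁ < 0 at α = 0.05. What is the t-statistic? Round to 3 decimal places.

t = -2.058

MSE = SSE/(n − 2) = 281300/313 = 898.722.
SE(b_1) = √(MSE/Sₓₓ) = √(898.722/332420) = 0.0519959.
t = -0.107 / 0.0519959 = -2.058.
df = n − 2 = 313.
One-sided p ≈ 0.0202, which is < 0.05, so reject H₀.
There is evidence that the true slope on class size is negative.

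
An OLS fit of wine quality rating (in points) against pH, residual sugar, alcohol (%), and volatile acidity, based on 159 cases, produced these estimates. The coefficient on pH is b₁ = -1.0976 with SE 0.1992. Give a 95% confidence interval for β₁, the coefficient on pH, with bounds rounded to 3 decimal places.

(-1.491, -0.704)

df = n − k − 1 = 159 − 4 − 1 = 154.
t* = t_{0.025, 154} = 1.975488.
Margin = t* × SE = 1.975488 × 0.1992 = 0.39352.
CI: -1.0976 ± 0.39352 → (-1.491, -0.704).
With 95% confidence, each one-unit increase in pH is associated with a change of between -1.491 and -0.704 points in wine quality rating, holding the other predictors fixed.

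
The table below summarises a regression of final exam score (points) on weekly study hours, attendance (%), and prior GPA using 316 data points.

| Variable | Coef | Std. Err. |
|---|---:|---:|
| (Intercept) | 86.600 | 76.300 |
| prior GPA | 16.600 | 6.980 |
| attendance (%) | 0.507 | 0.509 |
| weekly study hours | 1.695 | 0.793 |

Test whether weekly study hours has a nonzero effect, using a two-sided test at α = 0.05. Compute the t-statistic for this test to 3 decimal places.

t = 2.137

Read off: b = 1.695, SE = 0.793 for weekly study hours.
H₀: β₁ = 0 vs H₁: β₁ ≠ 0.
t = 1.695 / 0.793 = 2.137.
df = n − k − 1 = 316 − 3 − 1 = 312.
Two-sided p ≈ 0.0333, which is < 0.05, so reject H₀.
There is evidence that weekly study hours is associated with final exam score, holding the other predictors fixed.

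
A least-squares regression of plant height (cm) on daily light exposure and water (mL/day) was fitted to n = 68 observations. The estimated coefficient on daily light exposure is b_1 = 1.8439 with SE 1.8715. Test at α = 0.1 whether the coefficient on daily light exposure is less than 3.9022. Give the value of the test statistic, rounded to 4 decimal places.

t = -1.0998

H₀: β₁ = 3.9022 vs H₁: β₁ < 3.9022.
t = (b_1 − β₁⁰)/SE = (1.8439 − 3.9022) / 1.8715 = -1.0998.
df = n − k − 1 = 68 − 2 − 1 = 65.
One-sided p ≈ 0.1377, which is ≥ 0.1, so fail to reject H₀.
The data do not give significant evidence that the true slope on daily light exposure is below 3.9022 cm per unit, holding the other predictors fixed.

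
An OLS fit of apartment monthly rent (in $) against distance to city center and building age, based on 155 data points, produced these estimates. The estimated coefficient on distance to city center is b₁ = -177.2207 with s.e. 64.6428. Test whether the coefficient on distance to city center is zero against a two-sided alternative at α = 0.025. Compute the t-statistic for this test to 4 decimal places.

t = -2.7415

H₀: β₁ = 0 vs H₁: β₁ ≠ 0.
t = (b₁ − β₁⁰)/SE = -177.2207 / 64.6428 = -2.7415.
df = n − k − 1 = 155 − 2 − 1 = 152.
Two-sided p ≈ 0.0068, which is < 0.025, so reject H₀.
There is evidence that distance to city center is associated with apartment monthly rent, holding the other predictors fixed.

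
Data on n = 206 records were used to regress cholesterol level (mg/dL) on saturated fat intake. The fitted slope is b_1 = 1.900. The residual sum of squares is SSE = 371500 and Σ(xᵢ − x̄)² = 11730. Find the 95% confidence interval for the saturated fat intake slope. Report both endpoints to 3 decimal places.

MSE = SSE/(n − 2) = 371500/204 = 1821.08.
SE(b_1) = √(MSE/Sₓₓ) = √(1821.08/11730) = 0.394017.
df = n − 2 = 204.
t* = t_{0.025, 204} = 1.971661.
Margin = t* × SE = 1.971661 × 0.394017 = 0.77687.
CI: 1.900 ± 0.77687 → (1.123, 2.677).
With 95% confidence, each one-unit increase in saturated fat intake is associated with a change of between 1.123 and 2.677 mg/dL in cholesterol level.

(1.123, 2.677)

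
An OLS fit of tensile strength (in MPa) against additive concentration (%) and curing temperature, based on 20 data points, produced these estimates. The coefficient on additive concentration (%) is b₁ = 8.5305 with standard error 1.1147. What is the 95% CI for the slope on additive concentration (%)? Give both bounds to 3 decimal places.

df = n − k − 1 = 20 − 2 − 1 = 17.
t* = t_{0.025, 17} = 2.109816.
Margin = t* × SE = 2.109816 × 1.1147 = 2.35181.
CI: 8.5305 ± 2.35181 → (6.179, 10.882).
With 95% confidence, each one-unit increase in additive concentration (%) is associated with a change of between 6.179 and 10.882 MPa in tensile strength, holding the other predictors fixed.

(6.179, 10.882)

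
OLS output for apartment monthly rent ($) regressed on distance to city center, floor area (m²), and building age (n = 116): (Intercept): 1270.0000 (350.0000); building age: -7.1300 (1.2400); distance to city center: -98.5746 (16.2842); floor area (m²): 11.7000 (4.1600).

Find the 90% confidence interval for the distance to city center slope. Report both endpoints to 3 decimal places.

(-125.583, -71.566)

Read off: b = -98.5746, SE = 16.2842 for distance to city center.
df = n − k − 1 = 116 − 3 − 1 = 112.
t* = t_{0.05, 112} = 1.658573.
Margin = t* × SE = 1.658573 × 16.2842 = 27.00853.
CI: -98.5746 ± 27.00853 → (-125.583, -71.566).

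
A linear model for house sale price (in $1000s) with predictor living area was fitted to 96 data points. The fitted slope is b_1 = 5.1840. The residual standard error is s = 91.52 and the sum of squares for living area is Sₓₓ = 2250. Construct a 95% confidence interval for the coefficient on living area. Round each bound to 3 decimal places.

SE(b_1) = s/√Sₓₓ = 91.52/√2250 = 1.92941.
df = n − 2 = 94.
t* = t_{0.025, 94} = 1.985523.
Margin = t* × SE = 1.985523 × 1.92941 = 3.83089.
CI: 5.1840 ± 3.83089 → (1.353, 9.015).
With 95% confidence, each one-unit increase in living area is associated with a change of between 1.353 and 9.015 $1000s in house sale price.

(1.353, 9.015)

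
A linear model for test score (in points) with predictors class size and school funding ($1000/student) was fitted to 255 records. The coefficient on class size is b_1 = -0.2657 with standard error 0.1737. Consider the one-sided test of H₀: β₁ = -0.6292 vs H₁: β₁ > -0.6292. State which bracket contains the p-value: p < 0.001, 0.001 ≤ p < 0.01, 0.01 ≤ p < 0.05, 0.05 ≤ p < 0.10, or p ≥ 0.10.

t = (-0.2657 − (-0.6292)) / 0.1737 = 2.093.
df = n − k − 1 = 255 − 2 − 1 = 252.
One-sided p = P(T_{252} > t) ≈ 0.0187.
So 0.01 ≤ p < 0.05.

0.01 ≤ p < 0.05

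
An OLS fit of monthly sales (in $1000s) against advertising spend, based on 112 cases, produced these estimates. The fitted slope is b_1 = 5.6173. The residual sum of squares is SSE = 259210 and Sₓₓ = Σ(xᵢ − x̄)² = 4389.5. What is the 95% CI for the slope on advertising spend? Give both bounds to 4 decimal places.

(4.1653, 7.0693)

MSE = SSE/(n − 2) = 259210/110 = 2356.45.
SE(b_1) = √(MSE/Sₓₓ) = √(2356.45/4389.5) = 0.732693.
df = n − 2 = 110.
t* = t_{0.025, 110} = 1.981765.
Margin = t* × SE = 1.981765 × 0.732693 = 1.452025.
CI: 5.6173 ± 1.452025 → (4.1653, 7.0693).
With 95% confidence, each one-unit increase in advertising spend is associated with a change of between 4.1653 and 7.0693 $1000s in monthly sales.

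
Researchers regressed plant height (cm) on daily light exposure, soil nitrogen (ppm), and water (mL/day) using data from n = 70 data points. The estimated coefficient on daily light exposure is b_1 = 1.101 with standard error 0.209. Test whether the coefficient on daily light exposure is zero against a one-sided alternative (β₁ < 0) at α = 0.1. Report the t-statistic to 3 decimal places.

t = 5.268

H₀: β₁ = 0 vs H₁: β₁ < 0.
t = (b_1 − β₁⁰)/SE = 1.101 / 0.209 = 5.268.
df = n − k − 1 = 70 − 3 − 1 = 66.
One-sided p ≈ 1.0000, which is ≥ 0.1, so fail to reject H₀.
The data do not give significant evidence that the true slope on daily light exposure is negative, holding the other predictors fixed.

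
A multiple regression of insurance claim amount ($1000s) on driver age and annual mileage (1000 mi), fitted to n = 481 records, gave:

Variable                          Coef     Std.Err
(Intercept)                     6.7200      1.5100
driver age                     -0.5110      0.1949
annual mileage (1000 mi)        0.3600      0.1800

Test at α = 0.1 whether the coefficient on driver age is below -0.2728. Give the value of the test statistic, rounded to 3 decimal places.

Read off: b = -0.5110, SE = 0.1949 for driver age.
H₀: β₁ = -0.2728 vs H₁: β₁ < -0.2728.
t = (-0.5110 − (-0.2728)) / 0.1949 = -1.222.
df = n − k − 1 = 481 − 2 − 1 = 478.
One-sided p ≈ 0.1111, which is ≥ 0.1, so fail to reject H₀.
The data do not give significant evidence that the true slope on driver age is below -0.2728 $1000s per unit, holding the other predictors fixed.

t = -1.222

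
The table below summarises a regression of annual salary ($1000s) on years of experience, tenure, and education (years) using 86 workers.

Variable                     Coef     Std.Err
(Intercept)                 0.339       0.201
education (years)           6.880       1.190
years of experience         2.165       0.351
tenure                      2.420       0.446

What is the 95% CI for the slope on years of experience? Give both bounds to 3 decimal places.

(1.467, 2.863)

Read off: b = 2.165, SE = 0.351 for years of experience.
df = n − k − 1 = 86 − 3 − 1 = 82.
t* = t_{0.025, 82} = 1.989319.
Margin = t* × SE = 1.989319 × 0.351 = 0.69825.
CI: 2.165 ± 0.69825 → (1.467, 2.863).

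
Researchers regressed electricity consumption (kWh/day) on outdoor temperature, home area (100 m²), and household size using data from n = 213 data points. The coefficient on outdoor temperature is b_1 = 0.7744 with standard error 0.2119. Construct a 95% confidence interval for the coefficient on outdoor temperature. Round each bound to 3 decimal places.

df = n − k − 1 = 213 − 3 − 1 = 209.
t* = t_{0.025, 209} = 1.971379.
Margin = t* × SE = 1.971379 × 0.2119 = 0.41774.
CI: 0.7744 ± 0.41774 → (0.357, 1.192).
With 95% confidence, each one-unit increase in outdoor temperature is associated with a change of between 0.357 and 1.192 kWh/day in electricity consumption, holding the other predictors fixed.

(0.357, 1.192)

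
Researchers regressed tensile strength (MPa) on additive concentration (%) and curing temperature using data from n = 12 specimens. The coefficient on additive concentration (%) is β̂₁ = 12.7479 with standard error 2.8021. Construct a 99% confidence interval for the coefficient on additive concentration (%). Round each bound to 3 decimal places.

df = n − k − 1 = 12 − 2 − 1 = 9.
t* = t_{0.005, 9} = 3.249836.
Margin = t* × SE = 3.249836 × 2.8021 = 9.10636.
CI: 12.7479 ± 9.10636 → (3.642, 21.854).
With 99% confidence, each one-unit increase in additive concentration (%) is associated with a change of between 3.642 and 21.854 MPa in tensile strength, holding the other predictors fixed.

(3.642, 21.854)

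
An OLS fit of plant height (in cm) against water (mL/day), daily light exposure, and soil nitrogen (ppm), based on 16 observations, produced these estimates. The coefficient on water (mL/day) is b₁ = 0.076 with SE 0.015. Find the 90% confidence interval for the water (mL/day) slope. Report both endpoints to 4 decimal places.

(0.0493, 0.1027)

df = n − k − 1 = 16 − 3 − 1 = 12.
t* = t_{0.05, 12} = 1.782288.
Margin = t* × SE = 1.782288 × 0.015 = 0.026734.
CI: 0.076 ± 0.026734 → (0.0493, 0.1027).
With 90% confidence, each one-unit increase in water (mL/day) is associated with a change of between 0.0493 and 0.1027 cm in plant height, holding the other predictors fixed.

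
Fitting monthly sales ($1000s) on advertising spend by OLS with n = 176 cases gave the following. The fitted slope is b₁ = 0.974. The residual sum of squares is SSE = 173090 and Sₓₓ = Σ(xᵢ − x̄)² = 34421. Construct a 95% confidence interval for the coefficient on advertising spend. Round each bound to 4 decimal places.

(0.6385, 1.3095)

MSE = SSE/(n − 2) = 173090/174 = 994.77.
SE(b₁) = √(MSE/Sₓₓ) = √(994.77/34421) = 0.17.
df = n − 2 = 174.
t* = t_{0.025, 174} = 1.973691.
Margin = t* × SE = 1.973691 × 0.17 = 0.335528.
CI: 0.974 ± 0.335528 → (0.6385, 1.3095).
With 95% confidence, each one-unit increase in advertising spend is associated with a change of between 0.6385 and 1.3095 $1000s in monthly sales.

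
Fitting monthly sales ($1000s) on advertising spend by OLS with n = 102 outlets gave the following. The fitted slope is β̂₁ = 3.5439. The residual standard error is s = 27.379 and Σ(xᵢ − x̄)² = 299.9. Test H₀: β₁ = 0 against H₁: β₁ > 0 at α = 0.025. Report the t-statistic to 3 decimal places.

t = 2.242

SE(β̂₁) = s/√Sₓₓ = 27.379/√299.9 = 1.58099.
t = 3.5439 / 1.58099 = 2.242.
df = n − 2 = 100.
One-sided p ≈ 0.0136, which is < 0.025, so reject H₀.
There is evidence that the true slope on advertising spend is positive.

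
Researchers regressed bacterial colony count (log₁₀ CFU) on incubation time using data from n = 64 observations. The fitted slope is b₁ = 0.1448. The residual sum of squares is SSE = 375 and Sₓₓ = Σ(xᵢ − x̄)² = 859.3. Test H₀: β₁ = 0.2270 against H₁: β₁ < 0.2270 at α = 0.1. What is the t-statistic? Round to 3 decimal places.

t = -0.980

MSE = SSE/(n − 2) = 375/62 = 6.04839.
SE(b₁) = √(MSE/Sₓₓ) = √(6.04839/859.3) = 0.0838972.
t = (0.1448 − 0.2270) / 0.0838972 = -0.980.
df = n − 2 = 62.
One-sided p ≈ 0.1655, which is ≥ 0.1, so fail to reject H₀.
The data do not give significant evidence that the true slope on incubation time is below 0.2270 log₁₀ CFU per unit.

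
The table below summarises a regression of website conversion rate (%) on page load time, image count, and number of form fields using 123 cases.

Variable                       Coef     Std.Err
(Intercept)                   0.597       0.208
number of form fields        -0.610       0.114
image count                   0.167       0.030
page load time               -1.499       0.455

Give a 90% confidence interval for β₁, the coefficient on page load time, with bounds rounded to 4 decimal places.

Read off: b = -1.499, SE = 0.455 for page load time.
df = n − k − 1 = 123 − 3 − 1 = 119.
t* = t_{0.05, 119} = 1.657759.
Margin = t* × SE = 1.657759 × 0.455 = 0.754280.
CI: -1.499 ± 0.754280 → (-2.2533, -0.7447).

(-2.2533, -0.7447)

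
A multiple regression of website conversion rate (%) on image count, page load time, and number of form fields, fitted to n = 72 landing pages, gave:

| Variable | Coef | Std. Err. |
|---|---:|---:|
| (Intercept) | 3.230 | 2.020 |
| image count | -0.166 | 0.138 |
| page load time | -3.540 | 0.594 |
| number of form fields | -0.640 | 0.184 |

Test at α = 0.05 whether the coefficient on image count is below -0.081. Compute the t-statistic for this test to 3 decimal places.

t = -0.616

Read off: b = -0.166, SE = 0.138 for image count.
H₀: β₁ = -0.081 vs H₁: β₁ < -0.081.
t = (-0.166 − (-0.081)) / 0.138 = -0.616.
df = n − k − 1 = 72 − 3 − 1 = 68.
One-sided p ≈ 0.2700, which is ≥ 0.05, so fail to reject H₀.
The data do not give significant evidence that the true slope on image count is below -0.081 % per unit, holding the other predictors fixed.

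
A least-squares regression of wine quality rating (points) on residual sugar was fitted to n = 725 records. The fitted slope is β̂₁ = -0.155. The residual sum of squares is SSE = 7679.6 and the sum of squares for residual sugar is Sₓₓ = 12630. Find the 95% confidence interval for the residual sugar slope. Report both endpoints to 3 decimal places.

(-0.212, -0.098)

MSE = SSE/(n − 2) = 7679.6/723 = 10.6219.
SE(β̂₁) = √(MSE/Sₓₓ) = √(10.6219/12630) = 0.029.
df = n − 2 = 723.
t* = t_{0.025, 723} = 1.963251.
Margin = t* × SE = 1.963251 × 0.029 = 0.05693.
CI: -0.155 ± 0.05693 → (-0.212, -0.098).
With 95% confidence, each one-unit increase in residual sugar is associated with a change of between -0.212 and -0.098 points in wine quality rating.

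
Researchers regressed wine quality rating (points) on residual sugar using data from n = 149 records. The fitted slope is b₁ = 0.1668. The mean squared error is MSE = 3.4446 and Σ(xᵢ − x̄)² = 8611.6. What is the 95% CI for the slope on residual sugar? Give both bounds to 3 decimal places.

(0.127, 0.206)

SE(b₁) = √(MSE/Sₓₓ) = √(3.4446/8611.6) = 0.0199999.
df = n − 2 = 147.
t* = t_{0.025, 147} = 1.976233.
Margin = t* × SE = 1.976233 × 0.0199999 = 0.03952.
CI: 0.1668 ± 0.03952 → (0.127, 0.206).
With 95% confidence, each one-unit increase in residual sugar is associated with a change of between 0.127 and 0.206 points in wine quality rating.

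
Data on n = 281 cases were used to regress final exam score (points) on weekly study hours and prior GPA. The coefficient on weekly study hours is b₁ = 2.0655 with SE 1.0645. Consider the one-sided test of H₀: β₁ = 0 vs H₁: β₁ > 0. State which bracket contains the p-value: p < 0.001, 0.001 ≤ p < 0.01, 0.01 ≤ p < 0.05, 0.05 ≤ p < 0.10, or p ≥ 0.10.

t = 2.0655 / 1.0645 = 1.940.
df = n − k − 1 = 281 − 2 − 1 = 278.
One-sided p = P(T_{278} > t) ≈ 0.0267.
So 0.01 ≤ p < 0.05.

0.01 ≤ p < 0.05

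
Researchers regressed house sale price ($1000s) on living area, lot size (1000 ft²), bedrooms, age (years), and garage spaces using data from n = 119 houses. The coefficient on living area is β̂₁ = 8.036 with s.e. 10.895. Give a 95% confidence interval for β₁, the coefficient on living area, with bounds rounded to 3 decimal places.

(-13.549, 29.621)

df = n − k − 1 = 119 − 5 − 1 = 113.
t* = t_{0.025, 113} = 1.98118.
Margin = t* × SE = 1.98118 × 10.895 = 21.58496.
CI: 8.036 ± 21.58496 → (-13.549, 29.621).
With 95% confidence, each one-unit increase in living area is associated with a change of between -13.549 and 29.621 $1000s in house sale price, holding the other predictors fixed.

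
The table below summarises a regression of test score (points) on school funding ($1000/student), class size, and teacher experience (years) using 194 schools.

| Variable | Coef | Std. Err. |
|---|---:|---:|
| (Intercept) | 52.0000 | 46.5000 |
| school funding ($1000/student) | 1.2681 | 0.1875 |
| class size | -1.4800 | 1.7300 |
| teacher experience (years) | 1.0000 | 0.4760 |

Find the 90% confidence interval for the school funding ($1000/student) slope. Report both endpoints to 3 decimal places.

Read off: b = 1.2681, SE = 0.1875 for school funding ($1000/student).
df = n − k − 1 = 194 − 3 − 1 = 190.
t* = t_{0.05, 190} = 1.652913.
Margin = t* × SE = 1.652913 × 0.1875 = 0.30992.
CI: 1.2681 ± 0.30992 → (0.958, 1.578).

(0.958, 1.578)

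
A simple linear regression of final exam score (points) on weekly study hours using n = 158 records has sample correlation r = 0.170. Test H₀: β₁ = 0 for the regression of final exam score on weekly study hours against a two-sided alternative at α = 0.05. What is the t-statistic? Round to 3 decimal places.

t = r·√(n − 2)/√(1 − r²) = 0.170·√156/√0.9711 = 2.155.
df = n − 2 = 156.
Two-sided p ≈ 0.0327, which is < 0.05, so reject H₀.
There is evidence of a linear association between weekly study hours and final exam score.

t = 2.155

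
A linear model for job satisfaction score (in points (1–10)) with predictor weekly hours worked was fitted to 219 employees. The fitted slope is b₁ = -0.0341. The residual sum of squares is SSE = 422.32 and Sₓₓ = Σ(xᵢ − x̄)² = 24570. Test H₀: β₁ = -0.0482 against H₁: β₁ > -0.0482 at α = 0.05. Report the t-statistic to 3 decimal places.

t = 1.584

MSE = SSE/(n − 2) = 422.32/217 = 1.94618.
SE(b₁) = √(MSE/Sₓₓ) = √(1.94618/24570) = 0.00889997.
t = (-0.0341 − (-0.0482)) / 0.00889997 = 1.584.
df = n − 2 = 217.
One-sided p ≈ 0.0573, which is ≥ 0.05, so fail to reject H₀.
The data do not give significant evidence that the true slope on weekly hours worked exceeds -0.0482 points (1–10) per unit.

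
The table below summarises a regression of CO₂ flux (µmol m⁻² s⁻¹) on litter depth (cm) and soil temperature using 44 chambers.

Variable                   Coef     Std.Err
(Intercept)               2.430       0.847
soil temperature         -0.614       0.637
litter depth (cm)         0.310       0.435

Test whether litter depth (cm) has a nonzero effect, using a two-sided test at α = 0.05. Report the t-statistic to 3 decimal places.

t = 0.713

Read off: b = 0.310, SE = 0.435 for litter depth (cm).
H₀: β₁ = 0 vs H₁: β₁ ≠ 0.
t = 0.310 / 0.435 = 0.713.
df = n − k − 1 = 44 − 2 − 1 = 41.
Two-sided p ≈ 0.4801, which is ≥ 0.05, so fail to reject H₀.
The data do not give significant evidence of an association between litter depth (cm) and CO₂ flux, after adjusting for the other predictors.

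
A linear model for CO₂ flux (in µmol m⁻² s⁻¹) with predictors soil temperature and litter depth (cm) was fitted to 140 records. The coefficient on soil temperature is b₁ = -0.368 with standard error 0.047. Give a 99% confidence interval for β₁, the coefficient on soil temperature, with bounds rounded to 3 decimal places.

df = n − k − 1 = 140 − 2 − 1 = 137.
t* = t_{0.005, 137} = 2.612192.
Margin = t* × SE = 2.612192 × 0.047 = 0.12277.
CI: -0.368 ± 0.12277 → (-0.491, -0.245).
With 99% confidence, each one-unit increase in soil temperature is associated with a change of between -0.491 and -0.245 µmol m⁻² s⁻¹ in CO₂ flux, holding the other predictors fixed.

(-0.491, -0.245)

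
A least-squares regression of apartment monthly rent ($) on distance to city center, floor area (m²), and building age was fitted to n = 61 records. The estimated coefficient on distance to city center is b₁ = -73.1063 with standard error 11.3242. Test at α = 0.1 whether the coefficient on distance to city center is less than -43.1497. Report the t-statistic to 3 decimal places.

H₀: β₁ = -43.1497 vs H₁: β₁ < -43.1497.
t = (b₁ − β₁⁰)/SE = (-73.1063 − (-43.1497)) / 11.3242 = -2.645.
df = n − k − 1 = 61 − 3 − 1 = 57.
One-sided p ≈ 0.0053, which is < 0.1, so reject H₀.
There is evidence that the true slope on distance to city center is below -43.1497 $ per unit, holding the other predictors fixed.

t = -2.645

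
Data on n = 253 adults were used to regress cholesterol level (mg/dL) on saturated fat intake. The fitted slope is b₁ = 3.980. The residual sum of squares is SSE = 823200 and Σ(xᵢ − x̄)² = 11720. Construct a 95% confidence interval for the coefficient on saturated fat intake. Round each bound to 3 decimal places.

(2.938, 5.022)

MSE = SSE/(n − 2) = 823200/251 = 3279.68.
SE(b₁) = √(MSE/Sₓₓ) = √(3279.68/11720) = 0.528996.
df = n − 2 = 251.
t* = t_{0.025, 251} = 1.96946.
Margin = t* × SE = 1.96946 × 0.528996 = 1.04184.
CI: 3.980 ± 1.04184 → (2.938, 5.022).
With 95% confidence, each one-unit increase in saturated fat intake is associated with a change of between 2.938 and 5.022 mg/dL in cholesterol level.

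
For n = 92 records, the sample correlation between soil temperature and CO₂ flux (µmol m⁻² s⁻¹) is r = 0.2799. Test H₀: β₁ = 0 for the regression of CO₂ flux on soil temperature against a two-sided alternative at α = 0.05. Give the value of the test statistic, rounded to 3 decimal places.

t = r·√(n − 2)/√(1 − r²) = 0.2799·√90/√0.921656 = 2.766.
df = n − 2 = 90.
Two-sided p ≈ 0.0069, which is < 0.05, so reject H₀.
There is evidence of a linear association between soil temperature and CO₂ flux.

t = 2.766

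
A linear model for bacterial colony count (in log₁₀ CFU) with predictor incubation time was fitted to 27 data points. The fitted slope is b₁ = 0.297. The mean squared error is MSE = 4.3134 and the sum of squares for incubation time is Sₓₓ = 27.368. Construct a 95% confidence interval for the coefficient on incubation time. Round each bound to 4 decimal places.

SE(b₁) = √(MSE/Sₓₓ) = √(4.3134/27.368) = 0.396998.
df = n − 2 = 25.
t* = t_{0.025, 25} = 2.059539.
Margin = t* × SE = 2.059539 × 0.396998 = 0.817633.
CI: 0.297 ± 0.817633 → (-0.5206, 1.1146).
With 95% confidence, each one-unit increase in incubation time is associated with a change of between -0.5206 and 1.1146 log₁₀ CFU in bacterial colony count.

(-0.5206, 1.1146)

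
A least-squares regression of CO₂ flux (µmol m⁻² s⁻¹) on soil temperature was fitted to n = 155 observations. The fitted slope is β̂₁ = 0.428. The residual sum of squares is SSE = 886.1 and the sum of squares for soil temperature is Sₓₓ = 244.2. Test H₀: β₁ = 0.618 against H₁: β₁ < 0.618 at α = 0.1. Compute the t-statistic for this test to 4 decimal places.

MSE = SSE/(n − 2) = 886.1/153 = 5.7915.
SE(β̂₁) = √(MSE/Sₓₓ) = √(5.7915/244.2) = 0.154001.
t = (0.428 − 0.618) / 0.154001 = -1.2338.
df = n − 2 = 153.
One-sided p ≈ 0.1096, which is ≥ 0.1, so fail to reject H₀.
The data do not give significant evidence that the true slope on soil temperature is below 0.618 µmol m⁻² s⁻¹ per unit.

t = -1.2338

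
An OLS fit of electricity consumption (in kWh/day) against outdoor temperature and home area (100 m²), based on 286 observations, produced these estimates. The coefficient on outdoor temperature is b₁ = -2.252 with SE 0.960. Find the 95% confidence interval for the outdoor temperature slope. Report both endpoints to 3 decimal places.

df = n − k − 1 = 286 − 2 − 1 = 283.
t* = t_{0.025, 283} = 1.968382.
Margin = t* × SE = 1.968382 × 0.960 = 1.88965.
CI: -2.252 ± 1.88965 → (-4.142, -0.362).
With 95% confidence, each one-unit increase in outdoor temperature is associated with a change of between -4.142 and -0.362 kWh/day in electricity consumption, holding the other predictors fixed.

(-4.142, -0.362)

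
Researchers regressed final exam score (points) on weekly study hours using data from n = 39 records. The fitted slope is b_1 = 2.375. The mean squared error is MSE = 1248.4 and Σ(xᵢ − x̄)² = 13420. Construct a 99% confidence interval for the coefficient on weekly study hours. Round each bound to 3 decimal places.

SE(b_1) = √(MSE/Sₓₓ) = √(1248.4/13420) = 0.305001.
df = n − 2 = 37.
t* = t_{0.005, 37} = 2.715409.
Margin = t* × SE = 2.715409 × 0.305001 = 0.82820.
CI: 2.375 ± 0.82820 → (1.547, 3.203).
With 99% confidence, each one-unit increase in weekly study hours is associated with a change of between 1.547 and 3.203 points in final exam score.

(1.547, 3.203)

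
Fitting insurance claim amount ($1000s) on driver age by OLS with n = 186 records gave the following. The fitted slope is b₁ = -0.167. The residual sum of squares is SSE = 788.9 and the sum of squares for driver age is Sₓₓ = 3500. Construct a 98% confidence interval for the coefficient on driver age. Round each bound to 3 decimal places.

(-0.249, -0.085)

MSE = SSE/(n − 2) = 788.9/184 = 4.2875.
SE(b₁) = √(MSE/Sₓₓ) = √(4.2875/3500) = 0.035.
df = n − 2 = 184.
t* = t_{0.01, 184} = 2.346785.
Margin = t* × SE = 2.346785 × 0.035 = 0.08214.
CI: -0.167 ± 0.08214 → (-0.249, -0.085).
With 98% confidence, each one-unit increase in driver age is associated with a change of between -0.249 and -0.085 $1000s in insurance claim amount.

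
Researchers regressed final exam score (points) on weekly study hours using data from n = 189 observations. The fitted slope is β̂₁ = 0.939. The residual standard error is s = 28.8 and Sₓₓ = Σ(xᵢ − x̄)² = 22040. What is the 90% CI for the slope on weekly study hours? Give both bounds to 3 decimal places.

SE(β̂₁) = s/√Sₓₓ = 28.8/√22040 = 0.193993.
df = n − 2 = 187.
t* = t_{0.05, 187} = 1.653043.
Margin = t* × SE = 1.653043 × 0.193993 = 0.32068.
CI: 0.939 ± 0.32068 → (0.618, 1.260).
With 90% confidence, each one-unit increase in weekly study hours is associated with a change of between 0.618 and 1.260 points in final exam score.

(0.618, 1.260)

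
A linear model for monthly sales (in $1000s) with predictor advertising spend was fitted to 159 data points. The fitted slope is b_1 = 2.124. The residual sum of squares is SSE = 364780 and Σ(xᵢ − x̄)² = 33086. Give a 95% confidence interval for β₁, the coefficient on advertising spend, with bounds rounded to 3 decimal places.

MSE = SSE/(n − 2) = 364780/157 = 2323.44.
SE(b_1) = √(MSE/Sₓₓ) = √(2323.44/33086) = 0.264999.
df = n − 2 = 157.
t* = t_{0.025, 157} = 1.975189.
Margin = t* × SE = 1.975189 × 0.264999 = 0.52342.
CI: 2.124 ± 0.52342 → (1.601, 2.647).
With 95% confidence, each one-unit increase in advertising spend is associated with a change of between 1.601 and 2.647 $1000s in monthly sales.

(1.601, 2.647)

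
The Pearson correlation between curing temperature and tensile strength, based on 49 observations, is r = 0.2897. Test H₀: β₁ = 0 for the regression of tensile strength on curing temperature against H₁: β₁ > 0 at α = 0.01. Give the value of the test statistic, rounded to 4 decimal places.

t = r·√(n − 2)/√(1 − r²) = 0.2897·√47/√0.916074 = 2.0751.
df = n − 2 = 47.
One-sided p ≈ 0.0217, which is ≥ 0.01, so fail to reject H₀.
The data do not give significant evidence of a linear association between curing temperature and tensile strength.

t = 2.0751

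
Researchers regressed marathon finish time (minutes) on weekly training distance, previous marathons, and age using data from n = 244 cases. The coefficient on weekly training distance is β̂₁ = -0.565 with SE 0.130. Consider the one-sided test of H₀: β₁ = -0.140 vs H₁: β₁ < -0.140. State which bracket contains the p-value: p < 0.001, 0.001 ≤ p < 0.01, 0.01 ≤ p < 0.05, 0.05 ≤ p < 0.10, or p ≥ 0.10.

t = (-0.565 − (-0.140)) / 0.130 = -3.269.
df = n − k − 1 = 244 − 3 − 1 = 240.
One-sided p = P(T_{240} < t) ≈ 0.0006.
So p < 0.001.

p < 0.001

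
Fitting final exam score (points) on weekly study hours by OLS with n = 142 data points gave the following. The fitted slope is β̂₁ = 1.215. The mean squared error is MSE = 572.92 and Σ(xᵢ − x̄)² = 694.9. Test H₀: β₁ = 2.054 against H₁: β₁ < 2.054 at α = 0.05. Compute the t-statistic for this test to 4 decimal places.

t = -0.9240

SE(β̂₁) = √(MSE/Sₓₓ) = √(572.92/694.9) = 0.908.
t = (1.215 − 2.054) / 0.908 = -0.9240.
df = n − 2 = 140.
One-sided p ≈ 0.1785, which is ≥ 0.05, so fail to reject H₀.
The data do not give significant evidence that the true slope on weekly study hours is below 2.054 points per unit.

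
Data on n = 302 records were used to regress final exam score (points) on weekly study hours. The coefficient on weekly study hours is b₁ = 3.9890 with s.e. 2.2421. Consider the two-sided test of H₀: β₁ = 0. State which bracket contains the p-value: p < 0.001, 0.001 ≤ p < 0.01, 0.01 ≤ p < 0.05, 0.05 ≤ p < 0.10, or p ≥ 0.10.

0.05 ≤ p < 0.10

t = 3.9890 / 2.2421 = 1.779.
df = n − 2 = 302 − 2 = 300.
Two-sided p = 2·P(T_{300} > |t|) ≈ 0.0762.
So 0.05 ≤ p < 0.10.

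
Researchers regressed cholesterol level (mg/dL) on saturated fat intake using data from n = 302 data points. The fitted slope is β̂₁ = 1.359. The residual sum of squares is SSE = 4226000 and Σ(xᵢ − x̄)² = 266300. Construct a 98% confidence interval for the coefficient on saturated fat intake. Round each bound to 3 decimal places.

MSE = SSE/(n − 2) = 4226000/300 = 14086.7.
SE(β̂₁) = √(MSE/Sₓₓ) = √(14086.7/266300) = 0.229995.
df = n − 2 = 300.
t* = t_{0.01, 300} = 2.338842.
Margin = t* × SE = 2.338842 × 0.229995 = 0.53792.
CI: 1.359 ± 0.53792 → (0.821, 1.897).
With 98% confidence, each one-unit increase in saturated fat intake is associated with a change of between 0.821 and 1.897 mg/dL in cholesterol level.

(0.821, 1.897)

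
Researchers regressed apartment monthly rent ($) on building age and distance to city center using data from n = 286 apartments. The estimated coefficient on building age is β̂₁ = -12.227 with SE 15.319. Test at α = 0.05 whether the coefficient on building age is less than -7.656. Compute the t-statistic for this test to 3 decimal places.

H₀: β₁ = -7.656 vs H₁: β₁ < -7.656.
t = (β̂₁ − β₁⁰)/SE = (-12.227 − (-7.656)) / 15.319 = -0.298.
df = n − k − 1 = 286 − 2 − 1 = 283.
One-sided p ≈ 0.3828, which is ≥ 0.05, so fail to reject H₀.
The data do not give significant evidence that the true slope on building age is below -7.656 $ per unit, holding the other predictors fixed.

t = -0.298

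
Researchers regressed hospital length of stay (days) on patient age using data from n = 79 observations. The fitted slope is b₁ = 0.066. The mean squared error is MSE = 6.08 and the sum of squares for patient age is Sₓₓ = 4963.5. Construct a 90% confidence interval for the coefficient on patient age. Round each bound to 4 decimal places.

SE(b₁) = √(MSE/Sₓₓ) = √(6.08/4963.5) = 0.0349992.
df = n − 2 = 77.
t* = t_{0.05, 77} = 1.664885.
Margin = t* × SE = 1.664885 × 0.0349992 = 0.058270.
CI: 0.066 ± 0.058270 → (0.0077, 0.1243).
With 90% confidence, each one-unit increase in patient age is associated with a change of between 0.0077 and 0.1243 days in hospital length of stay.

(0.0077, 0.1243)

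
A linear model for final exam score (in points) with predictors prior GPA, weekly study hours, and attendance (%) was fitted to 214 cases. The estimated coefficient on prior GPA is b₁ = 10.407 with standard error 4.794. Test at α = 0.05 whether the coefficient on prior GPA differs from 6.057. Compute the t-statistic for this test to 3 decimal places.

H₀: β₁ = 6.057 vs H₁: β₁ ≠ 6.057.
t = (b₁ − β₁⁰)/SE = (10.407 − 6.057) / 4.794 = 0.907.
df = n − k − 1 = 214 − 3 − 1 = 210.
Two-sided p ≈ 0.3652, which is ≥ 0.05, so fail to reject H₀.
The data are consistent with a true slope of 6.057 points per unit of prior GPA, holding the other predictors fixed.

t = 0.907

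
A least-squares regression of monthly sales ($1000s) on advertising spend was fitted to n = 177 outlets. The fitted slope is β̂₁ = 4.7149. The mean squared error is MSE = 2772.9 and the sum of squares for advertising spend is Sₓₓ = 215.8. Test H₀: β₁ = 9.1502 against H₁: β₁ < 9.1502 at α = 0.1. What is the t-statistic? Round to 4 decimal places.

t = -1.2373

SE(β̂₁) = √(MSE/Sₓₓ) = √(2772.9/215.8) = 3.58461.
t = (4.7149 − 9.1502) / 3.58461 = -1.2373.
df = n − 2 = 175.
One-sided p ≈ 0.1088, which is ≥ 0.1, so fail to reject H₀.
The data do not give significant evidence that the true slope on advertising spend is below 9.1502 $1000s per unit.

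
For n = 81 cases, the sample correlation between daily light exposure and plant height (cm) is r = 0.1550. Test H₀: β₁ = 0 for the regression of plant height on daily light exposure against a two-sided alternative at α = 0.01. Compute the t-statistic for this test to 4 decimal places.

t = r·√(n − 2)/√(1 − r²) = 0.1550·√79/√0.975975 = 1.3945.
df = n − 2 = 79.
Two-sided p ≈ 0.1671, which is ≥ 0.01, so fail to reject H₀.
The data do not give significant evidence of a linear association between daily light exposure and plant height.

t = 1.3945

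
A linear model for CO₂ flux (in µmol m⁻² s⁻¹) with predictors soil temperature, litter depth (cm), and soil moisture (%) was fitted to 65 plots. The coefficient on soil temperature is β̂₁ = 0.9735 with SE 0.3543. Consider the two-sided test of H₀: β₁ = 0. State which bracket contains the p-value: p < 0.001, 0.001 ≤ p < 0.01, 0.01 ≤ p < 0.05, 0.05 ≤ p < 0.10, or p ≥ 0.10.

0.001 ≤ p < 0.01

t = 0.9735 / 0.3543 = 2.748.
df = n − k − 1 = 65 − 3 − 1 = 61.
Two-sided p = 2·P(T_{61} > |t|) ≈ 0.0079.
So 0.001 ≤ p < 0.01.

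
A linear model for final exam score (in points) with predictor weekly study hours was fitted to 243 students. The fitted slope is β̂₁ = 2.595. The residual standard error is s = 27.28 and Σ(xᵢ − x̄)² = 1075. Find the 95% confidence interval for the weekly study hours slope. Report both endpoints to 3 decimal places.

SE(β̂₁) = s/√Sₓₓ = 27.28/√1075 = 0.832032.
df = n − 2 = 241.
t* = t_{0.025, 241} = 1.969856.
Margin = t* × SE = 1.969856 × 0.832032 = 1.63898.
CI: 2.595 ± 1.63898 → (0.956, 4.234).
With 95% confidence, each one-unit increase in weekly study hours is associated with a change of between 0.956 and 4.234 points in final exam score.

(0.956, 4.234)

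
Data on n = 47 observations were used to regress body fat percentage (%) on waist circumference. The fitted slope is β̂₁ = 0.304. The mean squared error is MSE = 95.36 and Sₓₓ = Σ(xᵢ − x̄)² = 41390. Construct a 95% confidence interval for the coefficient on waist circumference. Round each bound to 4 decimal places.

(0.2073, 0.4007)

SE(β̂₁) = √(MSE/Sₓₓ) = √(95.36/41390) = 0.0479994.
df = n − 2 = 45.
t* = t_{0.025, 45} = 2.014103.
Margin = t* × SE = 2.014103 × 0.0479994 = 0.096676.
CI: 0.304 ± 0.096676 → (0.2073, 0.4007).
With 95% confidence, each one-unit increase in waist circumference is associated with a change of between 0.2073 and 0.4007 % in body fat percentage.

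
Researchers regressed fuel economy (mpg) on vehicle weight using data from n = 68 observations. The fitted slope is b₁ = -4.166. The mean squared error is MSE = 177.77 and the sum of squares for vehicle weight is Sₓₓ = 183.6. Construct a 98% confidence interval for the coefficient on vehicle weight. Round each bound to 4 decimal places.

SE(b₁) = √(MSE/Sₓₓ) = √(177.77/183.6) = 0.983995.
df = n − 2 = 66.
t* = t_{0.01, 66} = 2.384186.
Margin = t* × SE = 2.384186 × 0.983995 = 2.346027.
CI: -4.166 ± 2.346027 → (-6.5120, -1.8200).
With 98% confidence, each one-unit increase in vehicle weight is associated with a change of between -6.5120 and -1.8200 mpg in fuel economy.

(-6.5120, -1.8200)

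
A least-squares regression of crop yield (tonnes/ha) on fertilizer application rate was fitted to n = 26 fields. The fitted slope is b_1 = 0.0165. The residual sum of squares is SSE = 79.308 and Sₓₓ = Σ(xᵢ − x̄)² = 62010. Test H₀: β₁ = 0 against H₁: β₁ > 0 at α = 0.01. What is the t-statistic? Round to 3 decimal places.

MSE = SSE/(n − 2) = 79.308/24 = 3.3045.
SE(b_1) = √(MSE/Sₓₓ) = √(3.3045/62010) = 0.00729999.
t = 0.0165 / 0.00729999 = 2.260.
df = n − 2 = 24.
One-sided p ≈ 0.0166, which is ≥ 0.01, so fail to reject H₀.
The data do not give significant evidence that the true slope on fertilizer application rate is positive.

t = 2.260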